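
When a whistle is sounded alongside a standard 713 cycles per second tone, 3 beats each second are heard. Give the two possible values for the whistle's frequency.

|f − 713| = 3, so f = 713 ± 3.

710 Hz or 716 Hz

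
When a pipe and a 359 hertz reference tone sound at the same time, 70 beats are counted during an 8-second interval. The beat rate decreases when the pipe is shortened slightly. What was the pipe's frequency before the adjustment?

Beat frequency = 70/8 = 8.75 Hz.
|f − 359| = 8.75, so the pipe was at either 350.25 Hz or 367.75 Hz.
A shorter pipe has a higher fundamental; the adjustment raises the pipe's frequency.
The beat rate fell, so the adjustment moved the pipe toward 359 Hz — it must have started below the reference.

350.25 Hz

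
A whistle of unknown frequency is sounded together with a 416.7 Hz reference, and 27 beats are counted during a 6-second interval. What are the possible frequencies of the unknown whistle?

412.2 Hz or 421.2 Hz

Beat frequency = 27/6 = 4.5 Hz.
|f − 416.7| = 4.5, so f = 416.7 ± 4.5.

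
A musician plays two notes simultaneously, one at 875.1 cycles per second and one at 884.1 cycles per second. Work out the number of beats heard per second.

9 Hz

f_beat = |f₁ − f₂|.
|875.1 − 884.1| = 9 Hz.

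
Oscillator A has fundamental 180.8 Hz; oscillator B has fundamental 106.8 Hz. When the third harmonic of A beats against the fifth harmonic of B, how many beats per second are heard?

8.4 Hz

Third harmonic of the first: 3·180.8 = 542.4 Hz.
Fifth harmonic of the second: 5·106.8 = 534.0 Hz.
f_beat = |542.4 − 534.0| = 8.4 Hz.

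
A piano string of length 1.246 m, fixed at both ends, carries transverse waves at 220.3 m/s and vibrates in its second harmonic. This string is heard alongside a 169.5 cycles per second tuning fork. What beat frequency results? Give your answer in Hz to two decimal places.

For a string fixed at both ends, f_n = n·v/(2L) = 2·220.3/(2·1.246) = 176.8058 Hz.
f_beat = |176.8058 − 169.5| = 7.31 Hz.

7.31 Hz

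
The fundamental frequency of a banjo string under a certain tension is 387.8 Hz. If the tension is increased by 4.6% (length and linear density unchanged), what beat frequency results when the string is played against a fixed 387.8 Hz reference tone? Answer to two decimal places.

8.82 Hz

For a string, f ∝ √T, so the new frequency is 387.8·√1.046 = 396.6191 Hz.
f_beat = |396.6191 − 387.8| = 8.82 Hz.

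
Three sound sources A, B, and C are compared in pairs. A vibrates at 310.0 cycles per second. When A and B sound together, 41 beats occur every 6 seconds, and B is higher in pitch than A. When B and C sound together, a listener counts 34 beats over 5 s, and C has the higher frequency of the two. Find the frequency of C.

323.6333 Hz

A–B: Beat frequency = 41/6 = 6.8333 Hz.
B is above A, so f_B = 310.0 + 6.8333 = 316.8333 Hz.
B–C: Beat frequency = 34/5 = 6.8 Hz.
C is above B, so f_C = 316.8333 + 6.8 = 323.6333 Hz.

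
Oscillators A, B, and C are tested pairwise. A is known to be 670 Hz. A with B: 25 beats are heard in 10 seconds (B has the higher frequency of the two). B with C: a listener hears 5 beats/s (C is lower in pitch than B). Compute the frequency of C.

667.5 Hz

A–B: Beat frequency = 25/10 = 2.5 Hz.
B is above A, so f_B = 670 + 2.5 = 672.5 Hz.
C is below B, so f_C = 672.5 − 5 = 667.5 Hz.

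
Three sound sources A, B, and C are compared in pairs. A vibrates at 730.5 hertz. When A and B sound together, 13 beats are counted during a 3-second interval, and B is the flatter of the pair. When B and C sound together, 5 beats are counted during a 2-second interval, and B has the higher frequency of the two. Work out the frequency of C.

723.6667 Hz

A–B: Beat frequency = 13/3 = 4.3333 Hz.
B is below A, so f_B = 730.5 − 4.3333 = 726.1667 Hz.
B–C: Beat frequency = 5/2 = 2.5 Hz.
C is below B, so f_C = 726.1667 − 2.5 = 723.6667 Hz.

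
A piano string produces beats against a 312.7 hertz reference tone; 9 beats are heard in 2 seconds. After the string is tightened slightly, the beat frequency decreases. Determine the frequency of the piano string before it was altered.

Beat frequency = 9/2 = 4.5 Hz.
|f − 312.7| = 4.5, so the piano string was at either 308.2 Hz or 317.2 Hz.
Increasing tension raises a string's frequency; the adjustment raises the piano string's frequency.
The beat rate fell, so the adjustment moved the piano string toward 312.7 Hz — it must have started below the reference.

308.2 Hz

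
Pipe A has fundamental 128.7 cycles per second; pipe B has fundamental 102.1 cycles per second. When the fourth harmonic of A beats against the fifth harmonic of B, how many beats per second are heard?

4.3 Hz

Fourth harmonic of the first: 4·128.7 = 514.8 Hz.
Fifth harmonic of the second: 5·102.1 = 510.5 Hz.
f_beat = |514.8 − 510.5| = 4.3 Hz.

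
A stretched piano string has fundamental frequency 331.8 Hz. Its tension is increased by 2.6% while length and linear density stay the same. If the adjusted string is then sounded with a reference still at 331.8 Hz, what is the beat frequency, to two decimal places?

4.29 Hz

For a string, f ∝ √T, so the new frequency is 331.8·√1.026 = 336.0857 Hz.
f_beat = |336.0857 − 331.8| = 4.29 Hz.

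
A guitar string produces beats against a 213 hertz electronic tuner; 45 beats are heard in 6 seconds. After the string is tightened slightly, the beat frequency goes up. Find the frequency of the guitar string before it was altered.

Beat frequency = 45/6 = 7.5 Hz.
|f − 213| = 7.5, so the guitar string was at either 205.5 Hz or 220.5 Hz.
Increasing tension raises a string's frequency; the adjustment raises the guitar string's frequency.
The beat rate rose, so the adjustment moved the guitar string further from 213 Hz — it was already above the reference.

220.5 Hz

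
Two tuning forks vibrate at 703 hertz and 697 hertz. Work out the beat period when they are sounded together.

f_beat = |703 − 697| = 6 Hz.
Beat period T = 1 / f_beat = 1 / 6 s.

0.167 s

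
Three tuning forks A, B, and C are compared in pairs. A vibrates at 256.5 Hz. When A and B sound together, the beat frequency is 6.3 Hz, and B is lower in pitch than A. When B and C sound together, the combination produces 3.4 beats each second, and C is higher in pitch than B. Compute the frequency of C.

253.6 Hz

B is below A, so f_B = 256.5 − 6.3 = 250.2 Hz.
C is above B, so f_C = 250.2 + 3.4 = 253.6 Hz.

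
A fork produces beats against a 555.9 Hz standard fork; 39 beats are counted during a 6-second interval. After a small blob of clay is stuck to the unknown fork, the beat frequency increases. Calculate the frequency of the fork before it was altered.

Beat frequency = 39/6 = 6.5 Hz.
|f − 555.9| = 6.5, so the fork was at either 549.4 Hz or 562.4 Hz.
Adding mass to a fork lowers its frequency; the adjustment lowers the fork's frequency.
The beat rate rose, so the adjustment moved the fork further from 555.9 Hz — it was already below the reference.

549.4 Hz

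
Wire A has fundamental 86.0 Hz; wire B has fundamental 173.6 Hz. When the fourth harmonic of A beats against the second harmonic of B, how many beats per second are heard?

Fourth harmonic of the first: 4·86.0 = 344.0 Hz.
Second harmonic of the second: 2·173.6 = 347.2 Hz.
f_beat = |344.0 − 347.2| = 3.2 Hz.

3.2 Hz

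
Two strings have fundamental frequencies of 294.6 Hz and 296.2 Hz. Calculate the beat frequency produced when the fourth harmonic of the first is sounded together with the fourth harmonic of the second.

Fourth harmonic of the first: 4·294.6 = 1178.4 Hz.
Fourth harmonic of the second: 4·296.2 = 1184.8 Hz.
f_beat = |1178.4 − 1184.8| = 6.4 Hz.

6.4 Hz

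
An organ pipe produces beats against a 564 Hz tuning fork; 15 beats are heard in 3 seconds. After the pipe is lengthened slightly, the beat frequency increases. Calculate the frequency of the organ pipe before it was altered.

559 Hz

Beat frequency = 15/3 = 5 Hz.
|f − 564| = 5, so the organ pipe was at either 559 Hz or 569 Hz.
A longer pipe has a lower fundamental; the adjustment lowers the organ pipe's frequency.
The beat rate rose, so the adjustment moved the organ pipe further from 564 Hz — it was already below the reference.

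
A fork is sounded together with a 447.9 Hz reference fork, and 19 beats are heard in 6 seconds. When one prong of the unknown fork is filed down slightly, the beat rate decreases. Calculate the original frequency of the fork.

Beat frequency = 19/6 = 3.1667 Hz.
|f − 447.9| = 3.1667, so the fork was at either 444.7333 Hz or 451.0667 Hz.
Filing a prong removes mass and raises the fork's frequency; the adjustment raises the fork's frequency.
The beat rate fell, so the adjustment moved the fork toward 447.9 Hz — it must have started below the reference.

444.7333 Hz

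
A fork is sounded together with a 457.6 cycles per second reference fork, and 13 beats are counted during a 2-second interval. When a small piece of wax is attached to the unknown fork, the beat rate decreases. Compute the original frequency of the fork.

464.1 Hz

Beat frequency = 13/2 = 6.5 Hz.
|f − 457.6| = 6.5, so the fork was at either 451.1 Hz or 464.1 Hz.
Loading a fork with wax lowers its frequency; the adjustment lowers the fork's frequency.
The beat rate fell, so the adjustment moved the fork toward 457.6 Hz — it must have started above the reference.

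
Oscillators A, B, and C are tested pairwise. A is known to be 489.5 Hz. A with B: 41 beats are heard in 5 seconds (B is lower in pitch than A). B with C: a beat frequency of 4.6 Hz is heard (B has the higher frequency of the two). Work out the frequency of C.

A–B: Beat frequency = 41/5 = 8.2 Hz.
B is below A, so f_B = 489.5 − 8.2 = 481.3 Hz.
C is below B, so f_C = 481.3 − 4.6 = 476.7 Hz.

476.7 Hz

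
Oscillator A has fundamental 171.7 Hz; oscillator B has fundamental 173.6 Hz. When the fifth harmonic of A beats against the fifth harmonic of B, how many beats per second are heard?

9.5 Hz

Fifth harmonic of the first: 5·171.7 = 858.5 Hz.
Fifth harmonic of the second: 5·173.6 = 868.0 Hz.
f_beat = |858.5 − 868.0| = 9.5 Hz.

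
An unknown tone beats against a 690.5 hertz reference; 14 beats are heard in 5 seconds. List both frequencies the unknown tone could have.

687.7 Hz or 693.3 Hz

Beat frequency = 14/5 = 2.8 Hz.
|f − 690.5| = 2.8, so f = 690.5 ± 2.8.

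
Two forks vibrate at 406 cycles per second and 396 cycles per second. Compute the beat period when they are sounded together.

f_beat = |406 − 396| = 10 Hz.
Beat period T = 1 / f_beat = 1 / 10 s.

0.100 s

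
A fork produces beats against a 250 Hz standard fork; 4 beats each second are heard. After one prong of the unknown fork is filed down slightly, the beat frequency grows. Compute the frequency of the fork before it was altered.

254 Hz

|f − 250| = 4, so the fork was at either 246 Hz or 254 Hz.
Filing a prong removes mass and raises the fork's frequency; the adjustment raises the fork's frequency.
The beat rate rose, so the adjustment moved the fork further from 250 Hz — it was already above the reference.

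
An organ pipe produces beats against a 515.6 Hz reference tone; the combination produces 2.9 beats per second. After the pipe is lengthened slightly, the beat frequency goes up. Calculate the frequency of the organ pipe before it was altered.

512.7 Hz

|f − 515.6| = 2.9, so the organ pipe was at either 512.7 Hz or 518.5 Hz.
A longer pipe has a lower fundamental; the adjustment lowers the organ pipe's frequency.
The beat rate rose, so the adjustment moved the organ pipe further from 515.6 Hz — it was already below the reference.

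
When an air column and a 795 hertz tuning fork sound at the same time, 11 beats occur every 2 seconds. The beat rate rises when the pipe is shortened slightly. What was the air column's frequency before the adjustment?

Beat frequency = 11/2 = 5.5 Hz.
|f − 795| = 5.5, so the air column was at either 789.5 Hz or 800.5 Hz.
A shorter pipe has a higher fundamental; the adjustment raises the air column's frequency.
The beat rate rose, so the adjustment moved the air column further from 795 Hz — it was already above the reference.

800.5 Hz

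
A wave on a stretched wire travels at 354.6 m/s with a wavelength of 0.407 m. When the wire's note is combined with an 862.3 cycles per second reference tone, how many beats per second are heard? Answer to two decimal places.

8.95 Hz

Source frequency f = v/λ = 354.6/0.407 = 871.2531 Hz.
f_beat = |871.2531 − 862.3| = 8.95 Hz.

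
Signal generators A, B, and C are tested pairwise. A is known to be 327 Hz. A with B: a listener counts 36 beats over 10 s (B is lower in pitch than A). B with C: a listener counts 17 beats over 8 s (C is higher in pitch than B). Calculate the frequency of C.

A–B: Beat frequency = 36/10 = 3.6 Hz.
B is below A, so f_B = 327 − 3.6 = 323.4 Hz.
B–C: Beat frequency = 17/8 = 2.125 Hz.
C is above B, so f_C = 323.4 + 2.125 = 325.525 Hz.

325.525 Hz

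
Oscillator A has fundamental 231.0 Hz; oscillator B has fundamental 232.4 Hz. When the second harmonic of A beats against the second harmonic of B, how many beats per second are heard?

Second harmonic of the first: 2·231.0 = 462.0 Hz.
Second harmonic of the second: 2·232.4 = 464.8 Hz.
f_beat = |462.0 − 464.8| = 2.8 Hz.

2.8 Hz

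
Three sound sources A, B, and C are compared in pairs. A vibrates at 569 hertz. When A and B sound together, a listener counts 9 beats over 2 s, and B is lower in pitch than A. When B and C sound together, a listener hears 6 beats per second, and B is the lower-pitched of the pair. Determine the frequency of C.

570.5 Hz

A–B: Beat frequency = 9/2 = 4.5 Hz.
B is below A, so f_B = 569 − 4.5 = 564.5 Hz.
C is above B, so f_C = 564.5 + 6 = 570.5 Hz.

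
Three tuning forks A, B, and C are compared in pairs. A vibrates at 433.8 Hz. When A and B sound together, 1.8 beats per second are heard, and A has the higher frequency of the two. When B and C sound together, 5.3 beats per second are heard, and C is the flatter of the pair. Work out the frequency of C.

426.7 Hz

B is below A, so f_B = 433.8 − 1.8 = 432 Hz.
C is below B, so f_C = 432 − 5.3 = 426.7 Hz.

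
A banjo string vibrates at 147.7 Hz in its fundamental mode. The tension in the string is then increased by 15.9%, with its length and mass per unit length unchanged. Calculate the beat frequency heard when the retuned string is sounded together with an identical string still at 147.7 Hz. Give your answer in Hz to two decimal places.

For a string, f ∝ √T, so the new frequency is 147.7·√1.159 = 159.0092 Hz.
f_beat = |159.0092 − 147.7| = 11.31 Hz.

11.31 Hz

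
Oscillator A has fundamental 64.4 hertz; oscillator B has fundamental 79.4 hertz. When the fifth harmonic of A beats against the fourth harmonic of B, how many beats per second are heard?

Fifth harmonic of the first: 5·64.4 = 322.0 Hz.
Fourth harmonic of the second: 4·79.4 = 317.6 Hz.
f_beat = |322.0 − 317.6| = 4.4 Hz.

4.4 Hz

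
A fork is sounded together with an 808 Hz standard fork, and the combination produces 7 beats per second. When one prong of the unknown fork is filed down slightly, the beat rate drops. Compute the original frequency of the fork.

801 Hz

|f − 808| = 7, so the fork was at either 801 Hz or 815 Hz.
Filing a prong removes mass and raises the fork's frequency; the adjustment raises the fork's frequency.
The beat rate fell, so the adjustment moved the fork toward 808 Hz — it must have started below the reference.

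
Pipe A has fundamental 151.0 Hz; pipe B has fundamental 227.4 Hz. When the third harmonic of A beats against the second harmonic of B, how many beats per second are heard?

1.8 Hz

Third harmonic of the first: 3·151.0 = 453.0 Hz.
Second harmonic of the second: 2·227.4 = 454.8 Hz.
f_beat = |453.0 − 454.8| = 1.8 Hz.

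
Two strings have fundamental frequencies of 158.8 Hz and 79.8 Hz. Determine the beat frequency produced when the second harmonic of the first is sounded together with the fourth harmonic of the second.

Second harmonic of the first: 2·158.8 = 317.6 Hz.
Fourth harmonic of the second: 4·79.8 = 319.2 Hz.
f_beat = |317.6 − 319.2| = 1.6 Hz.

1.6 Hz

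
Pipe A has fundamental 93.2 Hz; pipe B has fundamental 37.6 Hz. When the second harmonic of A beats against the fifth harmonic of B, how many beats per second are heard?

1.6 Hz

Second harmonic of the first: 2·93.2 = 186.4 Hz.
Fifth harmonic of the second: 5·37.6 = 188.0 Hz.
f_beat = |186.4 − 188.0| = 1.6 Hz.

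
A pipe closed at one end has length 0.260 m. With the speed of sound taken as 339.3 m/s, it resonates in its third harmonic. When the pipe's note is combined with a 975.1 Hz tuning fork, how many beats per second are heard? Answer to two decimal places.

Closed pipe (odd harmonics): f_n = n·v/(4L) = 3·339.3/(4·0.260) = 978.7500 Hz.
f_beat = |978.7500 − 975.1| = 3.65 Hz.

3.65 Hz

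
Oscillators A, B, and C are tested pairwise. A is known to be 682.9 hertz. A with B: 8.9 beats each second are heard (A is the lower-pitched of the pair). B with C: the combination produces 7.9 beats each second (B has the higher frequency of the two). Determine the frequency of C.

683.9 Hz

B is above A, so f_B = 682.9 + 8.9 = 691.8 Hz.
C is below B, so f_C = 691.8 − 7.9 = 683.9 Hz.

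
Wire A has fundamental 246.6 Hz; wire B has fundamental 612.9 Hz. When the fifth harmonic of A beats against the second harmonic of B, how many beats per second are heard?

Fifth harmonic of the first: 5·246.6 = 1233.0 Hz.
Second harmonic of the second: 2·612.9 = 1225.8 Hz.
f_beat = |1233.0 − 1225.8| = 7.2 Hz.

7.2 Hz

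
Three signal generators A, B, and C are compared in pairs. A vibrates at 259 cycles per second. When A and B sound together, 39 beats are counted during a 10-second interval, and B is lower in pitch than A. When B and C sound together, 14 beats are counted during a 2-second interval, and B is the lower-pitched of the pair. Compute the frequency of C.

A–B: Beat frequency = 39/10 = 3.9 Hz.
B is below A, so f_B = 259 − 3.9 = 255.1 Hz.
B–C: Beat frequency = 14/2 = 7 Hz.
C is above B, so f_C = 255.1 + 7 = 262.1 Hz.

262.1 Hz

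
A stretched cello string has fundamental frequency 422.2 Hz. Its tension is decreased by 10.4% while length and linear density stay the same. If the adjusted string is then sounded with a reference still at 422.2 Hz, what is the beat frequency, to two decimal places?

For a string, f ∝ √T, so the new frequency is 422.2·√0.896 = 399.6430 Hz.
f_beat = |399.6430 − 422.2| = 22.56 Hz.

22.56 Hz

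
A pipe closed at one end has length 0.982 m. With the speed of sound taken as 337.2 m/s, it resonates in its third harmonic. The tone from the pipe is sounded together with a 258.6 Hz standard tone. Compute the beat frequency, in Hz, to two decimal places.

Closed pipe (odd harmonics): f_n = n·v/(4L) = 3·337.2/(4·0.982) = 257.5356 Hz.
f_beat = |257.5356 − 258.6| = 1.06 Hz.

1.06 Hz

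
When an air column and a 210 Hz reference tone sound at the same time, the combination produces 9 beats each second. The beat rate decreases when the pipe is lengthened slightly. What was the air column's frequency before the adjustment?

219 Hz

|f − 210| = 9, so the air column was at either 201 Hz or 219 Hz.
A longer pipe has a lower fundamental; the adjustment lowers the air column's frequency.
The beat rate fell, so the adjustment moved the air column toward 210 Hz — it must have started above the reference.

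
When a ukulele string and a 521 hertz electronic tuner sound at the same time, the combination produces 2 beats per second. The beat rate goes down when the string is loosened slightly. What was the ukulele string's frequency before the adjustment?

|f − 521| = 2, so the ukulele string was at either 519 Hz or 523 Hz.
Reducing tension lowers a string's frequency; the adjustment lowers the ukulele string's frequency.
The beat rate fell, so the adjustment moved the ukulele string toward 521 Hz — it must have started above the reference.

523 Hz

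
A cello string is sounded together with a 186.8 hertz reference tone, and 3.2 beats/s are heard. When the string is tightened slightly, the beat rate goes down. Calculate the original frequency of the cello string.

183.6 Hz

|f − 186.8| = 3.2, so the cello string was at either 183.6 Hz or 190 Hz.
Increasing tension raises a string's frequency; the adjustment raises the cello string's frequency.
The beat rate fell, so the adjustment moved the cello string toward 186.8 Hz — it must have started below the reference.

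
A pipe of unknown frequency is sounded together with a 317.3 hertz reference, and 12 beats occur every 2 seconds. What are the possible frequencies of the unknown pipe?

311.3 Hz or 323.3 Hz

Beat frequency = 12/2 = 6 Hz.
|f − 317.3| = 6, so f = 317.3 ± 6.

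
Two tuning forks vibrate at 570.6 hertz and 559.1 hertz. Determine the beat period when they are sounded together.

0.087 s

f_beat = |570.6 − 559.1| = 11.5 Hz.
Beat period T = 1 / f_beat = 1 / 11.5 s.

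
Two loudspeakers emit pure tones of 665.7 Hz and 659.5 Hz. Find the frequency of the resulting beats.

6.2 Hz

Beats arise from superposition of two nearby frequencies; the beat rate is |f₁ − f₂|.
|665.7 − 659.5| = 6.2 Hz.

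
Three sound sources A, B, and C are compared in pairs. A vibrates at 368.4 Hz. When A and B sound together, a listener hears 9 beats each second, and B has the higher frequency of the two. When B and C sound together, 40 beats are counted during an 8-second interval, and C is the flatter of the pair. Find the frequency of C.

372.4 Hz

B is above A, so f_B = 368.4 + 9 = 377.4 Hz.
B–C: Beat frequency = 40/8 = 5 Hz.
C is below B, so f_C = 377.4 − 5 = 372.4 Hz.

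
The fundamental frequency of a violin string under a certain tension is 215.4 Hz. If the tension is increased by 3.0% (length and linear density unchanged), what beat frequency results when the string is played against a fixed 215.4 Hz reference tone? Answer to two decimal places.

3.21 Hz

For a string, f ∝ √T, so the new frequency is 215.4·√1.030 = 218.6071 Hz.
f_beat = |218.6071 − 215.4| = 3.21 Hz.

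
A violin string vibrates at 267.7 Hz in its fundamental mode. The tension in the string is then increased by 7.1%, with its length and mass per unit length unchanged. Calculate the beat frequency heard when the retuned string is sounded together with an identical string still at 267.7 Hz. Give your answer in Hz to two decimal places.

For a string, f ∝ √T, so the new frequency is 267.7·√1.071 = 277.0404 Hz.
f_beat = |277.0404 − 267.7| = 9.34 Hz.

9.34 Hz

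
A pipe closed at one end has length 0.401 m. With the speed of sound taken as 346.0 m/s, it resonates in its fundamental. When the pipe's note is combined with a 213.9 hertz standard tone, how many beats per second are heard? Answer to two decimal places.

Closed pipe (odd harmonics): f_n = n·v/(4L) = 1·346.0/(4·0.401) = 215.7107 Hz.
f_beat = |215.7107 − 213.9| = 1.81 Hz.

1.81 Hz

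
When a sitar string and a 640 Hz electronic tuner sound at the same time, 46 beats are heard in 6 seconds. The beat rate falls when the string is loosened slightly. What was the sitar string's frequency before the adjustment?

Beat frequency = 46/6 = 7.6667 Hz.
|f − 640| = 7.6667, so the sitar string was at either 632.3333 Hz or 647.6667 Hz.
Reducing tension lowers a string's frequency; the adjustment lowers the sitar string's frequency.
The beat rate fell, so the adjustment moved the sitar string toward 640 Hz — it must have started above the reference.

647.6667 Hz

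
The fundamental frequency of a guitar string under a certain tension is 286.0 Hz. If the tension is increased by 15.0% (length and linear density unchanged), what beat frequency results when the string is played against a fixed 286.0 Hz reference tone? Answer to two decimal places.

For a string, f ∝ √T, so the new frequency is 286.0·√1.150 = 306.7008 Hz.
f_beat = |306.7008 − 286.0| = 20.70 Hz.

20.70 Hz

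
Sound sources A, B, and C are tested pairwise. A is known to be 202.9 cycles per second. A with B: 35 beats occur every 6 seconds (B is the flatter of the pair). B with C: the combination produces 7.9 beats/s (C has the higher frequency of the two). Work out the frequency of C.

204.9667 Hz

A–B: Beat frequency = 35/6 = 5.8333 Hz.
B is below A, so f_B = 202.9 − 5.8333 = 197.0667 Hz.
C is above B, so f_C = 197.0667 + 7.9 = 204.9667 Hz.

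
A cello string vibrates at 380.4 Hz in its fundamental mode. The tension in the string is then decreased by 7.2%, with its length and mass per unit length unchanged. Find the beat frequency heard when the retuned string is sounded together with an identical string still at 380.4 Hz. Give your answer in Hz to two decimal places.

13.95 Hz

For a string, f ∝ √T, so the new frequency is 380.4·√0.928 = 366.4498 Hz.
f_beat = |366.4498 − 380.4| = 13.95 Hz.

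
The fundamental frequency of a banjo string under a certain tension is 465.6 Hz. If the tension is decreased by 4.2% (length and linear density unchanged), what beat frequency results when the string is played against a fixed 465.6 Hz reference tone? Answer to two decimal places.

For a string, f ∝ √T, so the new frequency is 465.6·√0.958 = 455.7175 Hz.
f_beat = |455.7175 − 465.6| = 9.88 Hz.

9.88 Hz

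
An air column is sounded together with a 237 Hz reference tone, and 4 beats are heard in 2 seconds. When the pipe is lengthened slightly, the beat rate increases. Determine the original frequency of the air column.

Beat frequency = 4/2 = 2 Hz.
|f − 237| = 2, so the air column was at either 235 Hz or 239 Hz.
A longer pipe has a lower fundamental; the adjustment lowers the air column's frequency.
The beat rate rose, so the adjustment moved the air column further from 237 Hz — it was already below the reference.

235 Hz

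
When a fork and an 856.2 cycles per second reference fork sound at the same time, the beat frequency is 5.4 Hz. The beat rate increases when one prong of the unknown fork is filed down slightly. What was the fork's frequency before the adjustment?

|f − 856.2| = 5.4, so the fork was at either 850.8 Hz or 861.6 Hz.
Filing a prong removes mass and raises the fork's frequency; the adjustment raises the fork's frequency.
The beat rate rose, so the adjustment moved the fork further from 856.2 Hz — it was already above the reference.

861.6 Hz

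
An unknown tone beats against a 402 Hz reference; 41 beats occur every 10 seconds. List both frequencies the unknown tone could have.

397.9 Hz or 406.1 Hz

Beat frequency = 41/10 = 4.1 Hz.
|f − 402| = 4.1, so f = 402 ± 4.1.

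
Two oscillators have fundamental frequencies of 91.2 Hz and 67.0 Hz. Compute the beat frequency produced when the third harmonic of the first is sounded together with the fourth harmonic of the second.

5.6 Hz

Third harmonic of the first: 3·91.2 = 273.6 Hz.
Fourth harmonic of the second: 4·67.0 = 268.0 Hz.
f_beat = |273.6 − 268.0| = 5.6 Hz.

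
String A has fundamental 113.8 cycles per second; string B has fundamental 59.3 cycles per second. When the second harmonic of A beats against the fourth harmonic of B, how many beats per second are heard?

9.6 Hz

Second harmonic of the first: 2·113.8 = 227.6 Hz.
Fourth harmonic of the second: 4·59.3 = 237.2 Hz.
f_beat = |227.6 − 237.2| = 9.6 Hz.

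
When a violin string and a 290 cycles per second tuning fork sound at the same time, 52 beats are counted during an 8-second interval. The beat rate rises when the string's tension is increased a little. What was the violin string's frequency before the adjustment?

Beat frequency = 52/8 = 6.5 Hz.
|f − 290| = 6.5, so the violin string was at either 283.5 Hz or 296.5 Hz.
Higher tension means higher frequency; the adjustment raises the violin string's frequency.
The beat rate rose, so the adjustment moved the violin string further from 290 Hz — it was already above the reference.

296.5 Hz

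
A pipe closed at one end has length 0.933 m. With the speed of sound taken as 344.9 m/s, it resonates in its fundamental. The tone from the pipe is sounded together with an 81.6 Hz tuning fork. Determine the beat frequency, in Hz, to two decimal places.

Closed pipe (odd harmonics): f_n = n·v/(4L) = 1·344.9/(4·0.933) = 92.4169 Hz.
f_beat = |92.4169 − 81.6| = 10.82 Hz.

10.82 Hz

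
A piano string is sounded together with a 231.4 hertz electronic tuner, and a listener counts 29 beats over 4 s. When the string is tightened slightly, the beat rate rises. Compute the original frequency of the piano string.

Beat frequency = 29/4 = 7.25 Hz.
|f − 231.4| = 7.25, so the piano string was at either 224.15 Hz or 238.65 Hz.
Increasing tension raises a string's frequency; the adjustment raises the piano string's frequency.
The beat rate rose, so the adjustment moved the piano string further from 231.4 Hz — it was already above the reference.

238.65 Hz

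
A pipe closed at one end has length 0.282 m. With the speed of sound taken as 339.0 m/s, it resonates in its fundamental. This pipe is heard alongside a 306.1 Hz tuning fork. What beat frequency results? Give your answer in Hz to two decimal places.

5.57 Hz

Closed pipe (odd harmonics): f_n = n·v/(4L) = 1·339.0/(4·0.282) = 300.5319 Hz.
f_beat = |300.5319 − 306.1| = 5.57 Hz.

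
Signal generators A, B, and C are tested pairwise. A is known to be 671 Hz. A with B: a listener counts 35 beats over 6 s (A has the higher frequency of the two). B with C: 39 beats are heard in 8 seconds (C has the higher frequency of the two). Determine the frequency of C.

A–B: Beat frequency = 35/6 = 5.8333 Hz.
B is below A, so f_B = 671 − 5.8333 = 665.1667 Hz.
B–C: Beat frequency = 39/8 = 4.875 Hz.
C is above B, so f_C = 665.1667 + 4.875 = 670.0417 Hz.

670.0417 Hz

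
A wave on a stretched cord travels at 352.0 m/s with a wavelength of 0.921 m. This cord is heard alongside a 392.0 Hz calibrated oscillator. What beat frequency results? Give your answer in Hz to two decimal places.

Source frequency f = v/λ = 352.0/0.921 = 382.1933 Hz.
f_beat = |382.1933 − 392.0| = 9.81 Hz.

9.81 Hz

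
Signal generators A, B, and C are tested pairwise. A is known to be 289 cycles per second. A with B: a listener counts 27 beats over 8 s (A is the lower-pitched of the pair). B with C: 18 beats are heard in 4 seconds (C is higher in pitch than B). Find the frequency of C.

296.875 Hz

A–B: Beat frequency = 27/8 = 3.375 Hz.
B is above A, so f_B = 289 + 3.375 = 292.375 Hz.
B–C: Beat frequency = 18/4 = 4.5 Hz.
C is above B, so f_C = 292.375 + 4.5 = 296.875 Hz.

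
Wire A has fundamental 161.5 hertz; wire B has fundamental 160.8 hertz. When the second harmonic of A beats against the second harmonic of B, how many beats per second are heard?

Second harmonic of the first: 2·161.5 = 323.0 Hz.
Second harmonic of the second: 2·160.8 = 321.6 Hz.
f_beat = |323.0 − 321.6| = 1.4 Hz.

1.4 Hz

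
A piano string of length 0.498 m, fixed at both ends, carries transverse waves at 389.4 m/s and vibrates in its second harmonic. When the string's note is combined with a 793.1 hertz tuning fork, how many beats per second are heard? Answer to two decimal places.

11.17 Hz

For a string fixed at both ends, f_n = n·v/(2L) = 2·389.4/(2·0.498) = 781.9277 Hz.
f_beat = |781.9277 − 793.1| = 11.17 Hz.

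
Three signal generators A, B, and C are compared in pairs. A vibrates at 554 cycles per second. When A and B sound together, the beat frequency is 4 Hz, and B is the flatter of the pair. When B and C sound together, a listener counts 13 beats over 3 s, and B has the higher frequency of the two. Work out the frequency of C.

B is below A, so f_B = 554 − 4 = 550 Hz.
B–C: Beat frequency = 13/3 = 4.3333 Hz.
C is below B, so f_C = 550 − 4.3333 = 545.6667 Hz.

545.6667 Hz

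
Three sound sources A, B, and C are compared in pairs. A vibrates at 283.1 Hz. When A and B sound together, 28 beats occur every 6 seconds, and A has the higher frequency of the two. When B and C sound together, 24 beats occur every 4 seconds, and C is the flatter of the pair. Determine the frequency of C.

272.4333 Hz

A–B: Beat frequency = 28/6 = 4.6667 Hz.
B is below A, so f_B = 283.1 − 4.6667 = 278.4333 Hz.
B–C: Beat frequency = 24/4 = 6 Hz.
C is below B, so f_C = 278.4333 − 6 = 272.4333 Hz.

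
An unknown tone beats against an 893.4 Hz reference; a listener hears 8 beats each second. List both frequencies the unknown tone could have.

885.4 Hz or 901.4 Hz

|f − 893.4| = 8, so f = 893.4 ± 8.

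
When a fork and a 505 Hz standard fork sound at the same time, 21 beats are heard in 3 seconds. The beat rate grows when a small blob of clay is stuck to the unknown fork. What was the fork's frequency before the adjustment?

498 Hz

Beat frequency = 21/3 = 7 Hz.
|f − 505| = 7, so the fork was at either 498 Hz or 512 Hz.
Adding mass to a fork lowers its frequency; the adjustment lowers the fork's frequency.
The beat rate rose, so the adjustment moved the fork further from 505 Hz — it was already below the reference.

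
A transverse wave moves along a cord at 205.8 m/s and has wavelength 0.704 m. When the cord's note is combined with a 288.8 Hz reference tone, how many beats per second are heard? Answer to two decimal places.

3.53 Hz

Source frequency f = v/λ = 205.8/0.704 = 292.3295 Hz.
f_beat = |292.3295 − 288.8| = 3.53 Hz.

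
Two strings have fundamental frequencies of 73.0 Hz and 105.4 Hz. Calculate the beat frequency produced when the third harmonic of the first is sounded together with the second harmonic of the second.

Third harmonic of the first: 3·73.0 = 219.0 Hz.
Second harmonic of the second: 2·105.4 = 210.8 Hz.
f_beat = |219.0 − 210.8| = 8.2 Hz.

8.2 Hz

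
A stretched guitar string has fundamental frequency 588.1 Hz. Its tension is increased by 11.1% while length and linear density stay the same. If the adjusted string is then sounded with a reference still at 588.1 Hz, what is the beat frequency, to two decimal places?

31.78 Hz

For a string, f ∝ √T, so the new frequency is 588.1·√1.111 = 619.8808 Hz.
f_beat = |619.8808 − 588.1| = 31.78 Hz.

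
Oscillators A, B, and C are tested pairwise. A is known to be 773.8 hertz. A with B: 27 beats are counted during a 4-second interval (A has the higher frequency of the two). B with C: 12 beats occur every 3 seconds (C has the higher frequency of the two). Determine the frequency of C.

771.05 Hz

A–B: Beat frequency = 27/4 = 6.75 Hz.
B is below A, so f_B = 773.8 − 6.75 = 767.05 Hz.
B–C: Beat frequency = 12/3 = 4 Hz.
C is above B, so f_C = 767.05 + 4 = 771.05 Hz.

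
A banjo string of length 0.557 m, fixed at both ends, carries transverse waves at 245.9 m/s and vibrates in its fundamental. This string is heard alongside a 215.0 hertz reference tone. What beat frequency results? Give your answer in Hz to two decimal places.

5.74 Hz

For a string fixed at both ends, f_n = n·v/(2L) = 1·245.9/(2·0.557) = 220.7361 Hz.
f_beat = |220.7361 − 215.0| = 5.74 Hz.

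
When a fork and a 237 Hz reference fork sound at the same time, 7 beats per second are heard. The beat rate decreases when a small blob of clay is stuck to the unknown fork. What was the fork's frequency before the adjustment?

244 Hz

|f − 237| = 7, so the fork was at either 230 Hz or 244 Hz.
Adding mass to a fork lowers its frequency; the adjustment lowers the fork's frequency.
The beat rate fell, so the adjustment moved the fork toward 237 Hz — it must have started above the reference.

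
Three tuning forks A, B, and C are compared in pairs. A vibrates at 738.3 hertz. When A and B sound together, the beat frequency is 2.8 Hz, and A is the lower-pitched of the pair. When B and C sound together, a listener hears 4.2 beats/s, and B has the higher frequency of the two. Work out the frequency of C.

B is above A, so f_B = 738.3 + 2.8 = 741.1 Hz.
C is below B, so f_C = 741.1 − 4.2 = 736.9 Hz.

736.9 Hz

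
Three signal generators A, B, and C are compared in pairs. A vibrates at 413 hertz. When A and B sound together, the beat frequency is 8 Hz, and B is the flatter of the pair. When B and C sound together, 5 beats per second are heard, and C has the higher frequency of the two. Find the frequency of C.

B is below A, so f_B = 413 − 8 = 405 Hz.
C is above B, so f_C = 405 + 5 = 410 Hz.

410 Hz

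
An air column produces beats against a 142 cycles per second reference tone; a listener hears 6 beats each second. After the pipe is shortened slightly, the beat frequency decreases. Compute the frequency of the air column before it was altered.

136 Hz

|f − 142| = 6, so the air column was at either 136 Hz or 148 Hz.
A shorter pipe has a higher fundamental; the adjustment raises the air column's frequency.
The beat rate fell, so the adjustment moved the air column toward 142 Hz — it must have started below the reference.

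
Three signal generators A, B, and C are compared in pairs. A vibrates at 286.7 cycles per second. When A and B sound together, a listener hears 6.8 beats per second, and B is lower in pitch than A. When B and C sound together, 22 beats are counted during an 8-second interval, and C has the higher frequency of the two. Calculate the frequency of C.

282.65 Hz

B is below A, so f_B = 286.7 − 6.8 = 279.9 Hz.
B–C: Beat frequency = 22/8 = 2.75 Hz.
C is above B, so f_C = 279.9 + 2.75 = 282.65 Hz.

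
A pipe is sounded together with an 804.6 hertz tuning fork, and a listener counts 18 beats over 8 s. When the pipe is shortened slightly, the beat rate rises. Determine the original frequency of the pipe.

Beat frequency = 18/8 = 2.25 Hz.
|f − 804.6| = 2.25, so the pipe was at either 802.35 Hz or 806.85 Hz.
A shorter pipe has a higher fundamental; the adjustment raises the pipe's frequency.
The beat rate rose, so the adjustment moved the pipe further from 804.6 Hz — it was already above the reference.

806.85 Hz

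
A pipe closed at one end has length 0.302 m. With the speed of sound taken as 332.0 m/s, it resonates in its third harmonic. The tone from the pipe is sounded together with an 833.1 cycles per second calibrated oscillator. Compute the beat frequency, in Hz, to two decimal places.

8.60 Hz

Closed pipe (odd harmonics): f_n = n·v/(4L) = 3·332.0/(4·0.302) = 824.5033 Hz.
f_beat = |824.5033 − 833.1| = 8.60 Hz.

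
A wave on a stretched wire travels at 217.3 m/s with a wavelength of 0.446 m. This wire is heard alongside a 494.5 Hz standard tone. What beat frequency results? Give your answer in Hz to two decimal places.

7.28 Hz

Source frequency f = v/λ = 217.3/0.446 = 487.2197 Hz.
f_beat = |487.2197 − 494.5| = 7.28 Hz.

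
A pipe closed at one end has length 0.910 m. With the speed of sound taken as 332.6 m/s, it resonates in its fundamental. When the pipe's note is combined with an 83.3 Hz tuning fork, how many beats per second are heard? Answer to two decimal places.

Closed pipe (odd harmonics): f_n = n·v/(4L) = 1·332.6/(4·0.910) = 91.3736 Hz.
f_beat = |91.3736 − 83.3| = 8.07 Hz.

8.07 Hz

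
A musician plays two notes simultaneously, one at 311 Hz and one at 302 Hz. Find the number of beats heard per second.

f_beat = |f₁ − f₂|.
|311 − 302| = 9 Hz.

9 Hz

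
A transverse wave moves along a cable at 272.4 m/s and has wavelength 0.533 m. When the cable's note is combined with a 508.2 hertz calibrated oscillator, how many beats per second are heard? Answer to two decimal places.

Source frequency f = v/λ = 272.4/0.533 = 511.0694 Hz.
f_beat = |511.0694 − 508.2| = 2.87 Hz.

2.87 Hz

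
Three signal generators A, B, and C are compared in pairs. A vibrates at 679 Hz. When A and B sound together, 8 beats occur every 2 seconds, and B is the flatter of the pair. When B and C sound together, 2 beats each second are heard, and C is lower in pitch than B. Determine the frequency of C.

A–B: Beat frequency = 8/2 = 4 Hz.
B is below A, so f_B = 679 − 4 = 675 Hz.
C is below B, so f_C = 675 − 2 = 673 Hz.

673 Hz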